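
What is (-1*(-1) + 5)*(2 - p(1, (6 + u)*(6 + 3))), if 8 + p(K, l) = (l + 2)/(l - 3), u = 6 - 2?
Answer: 1556/29 ≈ 53.655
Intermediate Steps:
u = 4
p(K, l) = -8 + (2 + l)/(-3 + l) (p(K, l) = -8 + (l + 2)/(l - 3) = -8 + (2 + l)/(-3 + l))
(-1*(-1) + 5)*(2 - p(1, (6 + u)*(6 + 3))) = (-1*(-1) + 5)*(2 - (26 - 7*(6 + 4)*(6 + 3))/(-3 + (6 + 4)*(6 + 3))) = (1 + 5)*(2 - (26 - 70*9)/(-3 + 10*9)) = 6*(2 - (26 - 7*90)/(-3 + 90)) = 6*(2 - (26 - 630)/87) = 6*(2 - (-604)/87) = 6*(2 - 1*(-604/87)) = 6*(2 + 604/87) = 6*(778/87) = 1556/29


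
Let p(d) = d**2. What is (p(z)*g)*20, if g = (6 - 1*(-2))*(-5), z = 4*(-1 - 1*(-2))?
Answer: -12800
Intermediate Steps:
z = 4 (z = 4*(-1 + 2) = 4*1 = 4)
g = -40 (g = (6 + 2)*(-5) = 8*(-5) = -40)
(p(z)*g)*20 = (4**2*(-40))*20 = (16*(-40))*20 = -640*20 = -12800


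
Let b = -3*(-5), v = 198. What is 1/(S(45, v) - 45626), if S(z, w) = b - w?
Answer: -1/45809 ≈ -2.1830e-5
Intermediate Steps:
b = 15
S(z, w) = 15 - w
1/(S(45, v) - 45626) = 1/((15 - 1*198) - 45626) = 1/((15 - 198) - 45626) = 1/(-183 - 45626) = 1/(-45809) = -1/45809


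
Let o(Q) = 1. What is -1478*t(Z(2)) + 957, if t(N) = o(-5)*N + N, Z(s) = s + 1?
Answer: -7911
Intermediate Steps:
Z(s) = 1 + s
t(N) = 2*N (t(N) = 1*N + N = N + N = 2*N)
-1478*t(Z(2)) + 957 = -2956*(1 + 2) + 957 = -2956*3 + 957 = -1478*6 + 957 = -8868 + 957 = -7911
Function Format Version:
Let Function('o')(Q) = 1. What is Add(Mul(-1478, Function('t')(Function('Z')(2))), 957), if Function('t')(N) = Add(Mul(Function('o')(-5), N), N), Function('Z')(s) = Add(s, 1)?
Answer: -7911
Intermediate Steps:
Function('Z')(s) = Add(1, s)
Function('t')(N) = Mul(2, N) (Function('t')(N) = Add(Mul(1, N), N) = Add(N, N) = Mul(2, N))
Add(Mul(-1478, Function('t')(Function('Z')(2))), 957) = Add(Mul(-1478, Mul(2, Add(1, 2))), 957) = Add(Mul(-1478, Mul(2, 3)), 957) = Add(Mul(-1478, 6), 957) = Add(-8868, 957) = -7911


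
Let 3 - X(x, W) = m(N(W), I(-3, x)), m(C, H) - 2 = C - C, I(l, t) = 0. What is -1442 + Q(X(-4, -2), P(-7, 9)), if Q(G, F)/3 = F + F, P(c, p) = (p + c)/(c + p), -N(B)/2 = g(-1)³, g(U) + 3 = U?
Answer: -1436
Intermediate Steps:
g(U) = -3 + U
N(B) = 128 (N(B) = -2*(-3 - 1)³ = -2*(-4)³ = -2*(-64) = 128)
m(C, H) = 2 (m(C, H) = 2 + (C - C) = 2 + 0 = 2)
X(x, W) = 1 (X(x, W) = 3 - 1*2 = 3 - 2 = 1)
P(c, p) = 1 (P(c, p) = (c + p)/(c + p) = 1)
Q(G, F) = 6*F (Q(G, F) = 3*(F + F) = 3*(2*F) = 6*F)
-1442 + Q(X(-4, -2), P(-7, 9)) = -1442 + 6*1 = -1442 + 6 = -1436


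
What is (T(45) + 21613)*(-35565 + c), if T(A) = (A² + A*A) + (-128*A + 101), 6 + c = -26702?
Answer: -1245709092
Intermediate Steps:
c = -26708 (c = -6 - 26702 = -26708)
T(A) = 101 - 128*A + 2*A² (T(A) = (A² + A²) + (101 - 128*A) = 2*A² + (101 - 128*A) = 101 - 128*A + 2*A²)
(T(45) + 21613)*(-35565 + c) = ((101 - 128*45 + 2*45²) + 21613)*(-35565 - 26708) = ((101 - 5760 + 2*2025) + 21613)*(-62273) = ((101 - 5760 + 4050) + 21613)*(-62273) = (-1609 + 21613)*(-62273) = 20004*(-62273) = -1245709092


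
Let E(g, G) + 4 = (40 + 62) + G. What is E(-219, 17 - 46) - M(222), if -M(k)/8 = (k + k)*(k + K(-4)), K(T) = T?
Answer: 774405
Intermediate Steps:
E(g, G) = 98 + G (E(g, G) = -4 + ((40 + 62) + G) = -4 + (102 + G) = 98 + G)
M(k) = -16*k*(-4 + k) (M(k) = -8*(k + k)*(k - 4) = -8*2*k*(-4 + k) = -16*k*(-4 + k))
E(-219, 17 - 46) - M(222) = (98 + (17 - 46)) - 16*222*(4 - 1*222) = (98 - 29) - 16*222*(4 - 222) = 69 - 16*222*(-218) = 69 - 1*(-774336) = 69 + 774336 = 774405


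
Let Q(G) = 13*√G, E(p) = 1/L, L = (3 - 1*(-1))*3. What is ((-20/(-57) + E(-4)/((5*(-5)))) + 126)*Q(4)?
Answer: 9362353/2850 ≈ 3285.0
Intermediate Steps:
L = 12 (L = (3 + 1)*3 = 4*3 = 12)
E(p) = 1/12
((-20/(-57) + E(-4)/((5*(-5)))) + 126)*Q(4) = ((-20/(-57) + 1/(12*((5*(-5))))) + 126)*(13*√4) = ((-20*(-1/57) + (1/12)/(-25)) + 126)*(13*2) = ((20/57 + (1/12)*(-1/25)) + 126)*26 = ((20/57 - 1/300) + 126)*26 = (1981/5700 + 126)*26 = (720181/5700)*26 = 9362353/2850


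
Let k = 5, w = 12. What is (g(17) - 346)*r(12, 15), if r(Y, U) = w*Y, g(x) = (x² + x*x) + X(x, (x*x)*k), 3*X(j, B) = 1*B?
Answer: 102768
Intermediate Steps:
X(j, B) = B/3 (X(j, B) = (1*B)/3 = B/3)
g(x) = 11*x²/3 (g(x) = (x² + x*x) + ((x*x)*5)/3 = (x² + x²) + (x²*5)/3 = 2*x² + (5*x²)/3 = 2*x² + 5*x²/3 = 11*x²/3)
r(Y, U) = 12*Y
(g(17) - 346)*r(12, 15) = ((11/3)*17² - 346)*(12*12) = ((11/3)*289 - 346)*144 = (3179/3 - 346)*144 = (2141/3)*144 = 102768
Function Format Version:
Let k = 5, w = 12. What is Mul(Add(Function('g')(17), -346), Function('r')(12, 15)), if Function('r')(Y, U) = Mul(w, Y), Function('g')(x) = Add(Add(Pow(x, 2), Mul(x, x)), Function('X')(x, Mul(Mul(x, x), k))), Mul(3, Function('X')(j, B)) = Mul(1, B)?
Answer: 102768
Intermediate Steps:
Function('X')(j, B) = Mul(Rational(1, 3), B) (Function('X')(j, B) = Mul(Rational(1, 3), Mul(1, B)) = Mul(Rational(1, 3), B))
Function('g')(x) = Mul(Rational(11, 3), Pow(x, 2)) (Function('g')(x) = Add(Add(Pow(x, 2), Mul(x, x)), Mul(Rational(1, 3), Mul(Mul(x, x), 5))) = Add(Add(Pow(x, 2), Pow(x, 2)), Mul(Rational(1, 3), Mul(Pow(x, 2), 5))) = Add(Mul(2, Pow(x, 2)), Mul(Rational(1, 3), Mul(5, Pow(x, 2)))) = Add(Mul(2, Pow(x, 2)), Mul(Rational(5, 3), Pow(x, 2))) = Mul(Rational(11, 3), Pow(x, 2)))
Function('r')(Y, U) = Mul(12, Y)
Mul(Add(Function('g')(17), -346), Function('r')(12, 15)) = Mul(Add(Mul(Rational(11, 3), Pow(17, 2)), -346), Mul(12, 12)) = Mul(Add(Mul(Rational(11, 3), 289), -346), 144) = Mul(Add(Rational(3179, 3), -346), 144) = Mul(Rational(2141, 3), 144) = 102768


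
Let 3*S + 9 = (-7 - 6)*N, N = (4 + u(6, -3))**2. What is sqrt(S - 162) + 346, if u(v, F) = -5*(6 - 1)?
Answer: 346 + 2*I*sqrt(519) ≈ 346.0 + 45.563*I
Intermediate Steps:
u(v, F) = -25 (u(v, F) = -5*5 = -25)
N = 441 (N = (4 - 25)**2 = (-21)**2 = 441)
S = -1914 (S = -3 + ((-7 - 6)*441)/3 = -3 + (-13*441)/3 = -3 + (1/3)*(-5733) = -3 - 1911 = -1914)
sqrt(S - 162) + 346 = sqrt(-1914 - 162) + 346 = sqrt(-2076) + 346 = 2*I*sqrt(519) + 346 = 346 + 2*I*sqrt(519)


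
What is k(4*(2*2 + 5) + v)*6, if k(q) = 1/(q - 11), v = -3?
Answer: 3/11 ≈ 0.27273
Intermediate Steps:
k(q) = 1/(-11 + q)
k(4*(2*2 + 5) + v)*6 = 6/(-11 + (4*(2*2 + 5) - 3)) = 6/(-11 + (4*(4 + 5) - 3)) = 6/(-11 + (4*9 - 3)) = 6/(-11 + (36 - 3)) = 6/(-11 + 33) = 6/22 = (1/22)*6 = 3/11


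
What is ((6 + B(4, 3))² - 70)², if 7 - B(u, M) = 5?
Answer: 36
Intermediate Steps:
B(u, M) = 2 (B(u, M) = 7 - 1*5 = 7 - 5 = 2)
((6 + B(4, 3))² - 70)² = ((6 + 2)² - 70)² = (8² - 70)² = (64 - 70)² = (-6)² = 36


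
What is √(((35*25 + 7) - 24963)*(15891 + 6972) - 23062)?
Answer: I*√550586965 ≈ 23465.0*I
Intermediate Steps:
√(((35*25 + 7) - 24963)*(15891 + 6972) - 23062) = √(((875 + 7) - 24963)*22863 - 23062) = √((882 - 24963)*22863 - 23062) = √(-24081*22863 - 23062) = √(-550563903 - 23062) = √(-550586965) = I*√550586965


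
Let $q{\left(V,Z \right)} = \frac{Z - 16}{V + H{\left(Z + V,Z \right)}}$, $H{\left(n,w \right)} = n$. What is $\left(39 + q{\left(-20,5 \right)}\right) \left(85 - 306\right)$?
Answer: $- \frac{304096}{35} \approx -8688.5$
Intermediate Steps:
$q{\left(V,Z \right)} = \frac{-16 + Z}{Z + 2 V}$ ($q{\left(V,Z \right)} = \frac{Z - 16}{V + \left(Z + V\right)} = \frac{-16 + Z}{V + \left(V + Z\right)} = \frac{-16 + Z}{Z + 2 V}$)
$\left(39 + q{\left(-20,5 \right)}\right) \left(85 - 306\right) = \left(39 + \frac{-16 + 5}{5 + 2 \left(-20\right)}\right) \left(85 - 306\right) = \left(39 + \frac{1}{5 - 40} \left(-11\right)\right) \left(-221\right) = \left(39 + \frac{1}{-35} \left(-11\right)\right) \left(-221\right) = \left(39 - - \frac{11}{35}\right) \left(-221\right) = \left(39 + \frac{11}{35}\right) \left(-221\right) = \frac{1376}{35} \left(-221\right) = - \frac{304096}{35}$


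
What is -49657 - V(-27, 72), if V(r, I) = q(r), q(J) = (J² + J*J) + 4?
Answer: -51119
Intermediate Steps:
q(J) = 4 + 2*J² (q(J) = (J² + J²) + 4 = 2*J² + 4 = 4 + 2*J²)
V(r, I) = 4 + 2*r²
-49657 - V(-27, 72) = -49657 - (4 + 2*(-27)²) = -49657 - (4 + 2*729) = -49657 - (4 + 1458) = -49657 - 1*1462 = -49657 - 1462 = -51119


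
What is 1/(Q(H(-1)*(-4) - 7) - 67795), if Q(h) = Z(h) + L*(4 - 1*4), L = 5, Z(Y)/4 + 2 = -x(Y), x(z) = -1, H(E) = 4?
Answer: -1/67799 ≈ -1.4749e-5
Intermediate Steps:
Z(Y) = -4 (Z(Y) = -8 + 4*(-1*(-1)) = -8 + 4*1 = -8 + 4 = -4)
Q(h) = -4 (Q(h) = -4 + 5*(4 - 1*4) = -4 + 5*(4 - 4) = -4 + 5*0 = -4 + 0 = -4)
1/(Q(H(-1)*(-4) - 7) - 67795) = 1/(-4 - 67795) = 1/(-67799) = -1/67799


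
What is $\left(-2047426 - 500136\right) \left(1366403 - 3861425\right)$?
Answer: $6356223236364$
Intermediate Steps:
$\left(-2047426 - 500136\right) \left(1366403 - 3861425\right) = \left(-2047426 - 500136\right) \left(-2495022\right) = \left(-2547562\right) \left(-2495022\right) = 6356223236364$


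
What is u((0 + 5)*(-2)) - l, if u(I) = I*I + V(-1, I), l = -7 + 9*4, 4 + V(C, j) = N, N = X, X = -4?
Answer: 63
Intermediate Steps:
N = -4
V(C, j) = -8 (V(C, j) = -4 - 4 = -8)
l = 29 (l = -7 + 36 = 29)
u(I) = -8 + I**2 (u(I) = I*I - 8 = I**2 - 8 = -8 + I**2)
u((0 + 5)*(-2)) - l = (-8 + ((0 + 5)*(-2))**2) - 1*29 = (-8 + (5*(-2))**2) - 29 = (-8 + (-10)**2) - 29 = (-8 + 100) - 29 = 92 - 29 = 63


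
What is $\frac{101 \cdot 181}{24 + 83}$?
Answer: $\frac{18281}{107} \approx 170.85$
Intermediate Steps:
$\frac{101 \cdot 181}{24 + 83} = \frac{18281}{107}$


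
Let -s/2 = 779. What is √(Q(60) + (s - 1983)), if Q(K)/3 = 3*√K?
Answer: √(-3541 + 18*√15) ≈ 58.918*I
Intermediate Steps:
Q(K) = 9*√K (Q(K) = 3*(3*√K) = 9*√K)
s = -1558 (s = -2*779 = -1558)
√(Q(60) + (s - 1983)) = √(9*√60 + (-1558 - 1983)) = √(9*(2*√15) - 3541) = √(18*√15 - 3541) = √(-3541 + 18*√15)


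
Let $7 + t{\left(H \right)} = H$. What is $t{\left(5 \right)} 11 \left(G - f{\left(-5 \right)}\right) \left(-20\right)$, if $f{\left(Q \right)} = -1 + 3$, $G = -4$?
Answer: $-2640$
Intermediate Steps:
$t{\left(H \right)} = -7 + H$
$f{\left(Q \right)} = 2$
$t{\left(5 \right)} 11 \left(G - f{\left(-5 \right)}\right) \left(-20\right) = \left(-7 + 5\right) 11 \left(-4 - 2\right) \left(-20\right) = \left(-2\right) 11 \left(-4 - 2\right) \left(-20\right) = \left(-22\right) \left(-6\right) \left(-20\right) = 132 \left(-20\right) = -2640$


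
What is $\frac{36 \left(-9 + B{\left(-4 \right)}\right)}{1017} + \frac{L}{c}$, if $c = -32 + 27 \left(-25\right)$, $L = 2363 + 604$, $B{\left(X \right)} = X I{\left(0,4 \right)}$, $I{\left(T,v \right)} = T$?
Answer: $- \frac{360723}{79891} \approx -4.5152$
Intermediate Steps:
$B{\left(X \right)} = 0$ ($B{\left(X \right)} = X 0 = 0$)
$L = 2967$
$c = -707$ ($c = -32 - 675 = -707$)
$\frac{36 \left(-9 + B{\left(-4 \right)}\right)}{1017} + \frac{L}{c} = \frac{36 \left(-9 + 0\right)}{1017} + \frac{2967}{-707} = 36 \left(-9\right) \frac{1}{1017} + 2967 \left(- \frac{1}{707}\right) = \left(-324\right) \frac{1}{1017} - \frac{2967}{707} = - \frac{36}{113} - \frac{2967}{707} = - \frac{360723}{79891}$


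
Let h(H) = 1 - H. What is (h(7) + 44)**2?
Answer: 1444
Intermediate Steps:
(h(7) + 44)**2 = ((1 - 1*7) + 44)**2 = ((1 - 7) + 44)**2 = (-6 + 44)**2 = 38**2 = 1444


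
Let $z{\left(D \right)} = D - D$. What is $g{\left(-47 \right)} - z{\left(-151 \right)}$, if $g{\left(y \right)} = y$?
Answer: $-47$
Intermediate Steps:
$z{\left(D \right)} = 0$
$g{\left(-47 \right)} - z{\left(-151 \right)} = -47 - 0 = -47 + 0 = -47$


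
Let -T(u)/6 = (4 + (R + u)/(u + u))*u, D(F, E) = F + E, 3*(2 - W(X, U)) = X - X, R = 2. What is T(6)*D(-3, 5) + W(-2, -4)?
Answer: -334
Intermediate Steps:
W(X, U) = 2 (W(X, U) = 2 - (X - X)/3 = 2 - 1/3*0 = 2 + 0 = 2)
D(F, E) = E + F
T(u) = -6*u*(4 + (2 + u)/(2*u)) (T(u) = -6*(4 + (2 + u)/(u + u))*u = -6*(4 + (2 + u)/((2*u)))*u = -6*(4 + (2 + u)*(1/(2*u)))*u = -6*(4 + (2 + u)/(2*u))*u = -6*u*(4 + (2 + u)/(2*u)))
T(6)*D(-3, 5) + W(-2, -4) = (-6 - 27*6)*(5 - 3) + 2 = (-6 - 162)*2 + 2 = -168*2 + 2 = -336 + 2 = -334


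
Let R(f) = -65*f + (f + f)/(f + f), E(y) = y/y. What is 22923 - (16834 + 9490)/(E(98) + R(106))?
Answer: 39479987/1722 ≈ 22927.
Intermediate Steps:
E(y) = 1
R(f) = 1 - 65*f (R(f) = -65*f + (2*f)/((2*f)) = -65*f + (2*f)*(1/(2*f)) = -65*f + 1 = 1 - 65*f)
22923 - (16834 + 9490)/(E(98) + R(106)) = 22923 - (16834 + 9490)/(1 + (1 - 65*106)) = 22923 - 26324/(1 + (1 - 6890)) = 22923 - 26324/(1 - 6889) = 22923 - 26324/(-6888) = 22923 - 26324*(-1)/6888 = 22923 - 1*(-6581/1722) = 22923 + 6581/1722 = 39479987/1722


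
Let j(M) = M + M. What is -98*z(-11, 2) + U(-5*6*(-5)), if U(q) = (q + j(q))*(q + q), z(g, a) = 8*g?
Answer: 143624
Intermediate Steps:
j(M) = 2*M
U(q) = 6*q² (U(q) = (q + 2*q)*(q + q) = (3*q)*(2*q) = 6*q²)
-98*z(-11, 2) + U(-5*6*(-5)) = -784*(-11) + 6*(-5*6*(-5))² = -98*(-88) + 6*(-30*(-5))² = 8624 + 6*150² = 8624 + 6*22500 = 8624 + 135000 = 143624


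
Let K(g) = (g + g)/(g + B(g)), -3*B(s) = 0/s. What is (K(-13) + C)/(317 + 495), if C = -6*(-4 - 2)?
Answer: 19/406 ≈ 0.046798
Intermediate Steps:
B(s) = 0 (B(s) = -0/s = -⅓*0 = 0)
C = 36 (C = -6*(-6) = 36)
K(g) = 2 (K(g) = (g + g)/(g + 0) = (2*g)/g = 2)
(K(-13) + C)/(317 + 495) = (2 + 36)/(317 + 495) = 38/812 = (1/812)*38 = 19/406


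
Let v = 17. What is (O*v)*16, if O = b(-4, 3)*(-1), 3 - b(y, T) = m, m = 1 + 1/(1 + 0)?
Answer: -272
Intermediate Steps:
m = 2 (m = 1 + 1/1 = 1 + 1 = 2)
b(y, T) = 1 (b(y, T) = 3 - 1*2 = 3 - 2 = 1)
O = -1 (O = 1*(-1) = -1)
(O*v)*16 = -1*17*16 = -17*16 = -272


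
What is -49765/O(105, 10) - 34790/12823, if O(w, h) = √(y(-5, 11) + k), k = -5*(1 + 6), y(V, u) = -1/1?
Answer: -34790/12823 + 49765*I/6 ≈ -2.7131 + 8294.2*I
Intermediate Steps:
y(V, u) = -1 (y(V, u) = -1*1 = -1)
k = -35 (k = -5*7 = -35)
O(w, h) = 6*I (O(w, h) = √(-1 - 35) = √(-36) = 6*I)
-49765/O(105, 10) - 34790/12823 = -49765*(-I/6) - 34790/12823 = -(-49765)*I/6 - 34790*1/12823 = 49765*I/6 - 34790/12823 = -34790/12823 + 49765*I/6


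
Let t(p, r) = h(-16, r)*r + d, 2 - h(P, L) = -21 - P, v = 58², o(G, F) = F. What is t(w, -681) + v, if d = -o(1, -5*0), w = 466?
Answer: -1403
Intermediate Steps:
v = 3364
h(P, L) = 23 + P (h(P, L) = 2 - (-21 - P) = 2 + (21 + P) = 23 + P)
d = 0 (d = -(-5)*0 = -1*0 = 0)
t(p, r) = 7*r (t(p, r) = (23 - 16)*r + 0 = 7*r + 0 = 7*r)
t(w, -681) + v = 7*(-681) + 3364 = -4767 + 3364 = -1403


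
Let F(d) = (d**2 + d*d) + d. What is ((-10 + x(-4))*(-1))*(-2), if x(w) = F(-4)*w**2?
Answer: 876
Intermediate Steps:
F(d) = d + 2*d**2 (F(d) = (d**2 + d**2) + d = 2*d**2 + d = d + 2*d**2)
x(w) = 28*w**2 (x(w) = (-4*(1 + 2*(-4)))*w**2 = (-4*(1 - 8))*w**2 = (-4*(-7))*w**2 = 28*w**2)
((-10 + x(-4))*(-1))*(-2) = ((-10 + 28*(-4)**2)*(-1))*(-2) = ((-10 + 28*16)*(-1))*(-2) = ((-10 + 448)*(-1))*(-2) = (438*(-1))*(-2) = -438*(-2) = 876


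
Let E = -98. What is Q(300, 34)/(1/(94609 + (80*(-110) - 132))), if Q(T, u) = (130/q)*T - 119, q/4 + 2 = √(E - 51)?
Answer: -358958071/17 - 92816750*I*√149/17 ≈ -2.1115e+7 - 6.6645e+7*I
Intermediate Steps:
q = -8 + 4*I*√149 (q = -8 + 4*√(-98 - 51) = -8 + 4*√(-149) = -8 + 4*(I*√149) = -8 + 4*I*√149 ≈ -8.0 + 48.826*I)
Q(T, u) = -119 + 130*T/(-8 + 4*I*√149) (Q(T, u) = (130/(-8 + 4*I*√149))*T - 119 = 130*T/(-8 + 4*I*√149) - 119 = -119 + 130*T/(-8 + 4*I*√149))
Q(300, 34)/(1/(94609 + (80*(-110) - 132))) = (-119 - 65/153*300 - 65/306*I*300*√149)/(1/(94609 + (80*(-110) - 132))) = (-119 - 6500/51 - 3250*I*√149/51)/(1/(94609 + (-8800 - 132))) = (-12569/51 - 3250*I*√149/51)/(1/(94609 - 8932)) = (-12569/51 - 3250*I*√149/51)/(1/85677) = (-12569/51 - 3250*I*√149/51)*85677 = -358958071/17 - 92816750*I*√149/17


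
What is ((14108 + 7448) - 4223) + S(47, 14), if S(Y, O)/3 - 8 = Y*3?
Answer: 17780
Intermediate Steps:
S(Y, O) = 24 + 9*Y (S(Y, O) = 24 + 3*(Y*3) = 24 + 3*(3*Y) = 24 + 9*Y)
((14108 + 7448) - 4223) + S(47, 14) = ((14108 + 7448) - 4223) + (24 + 9*47) = (21556 - 4223) + (24 + 423) = 17333 + 447 = 17780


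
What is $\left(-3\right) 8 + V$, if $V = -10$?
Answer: $-34$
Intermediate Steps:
$\left(-3\right) 8 + V = \left(-3\right) 8 - 10 = -24 - 10 = -34$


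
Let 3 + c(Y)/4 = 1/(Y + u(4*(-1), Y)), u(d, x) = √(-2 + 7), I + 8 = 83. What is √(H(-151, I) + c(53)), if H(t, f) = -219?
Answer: √(-12239 - 231*√5)/√(53 + √5) ≈ 15.196*I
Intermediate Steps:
I = 75 (I = -8 + 83 = 75)
u(d, x) = √5
c(Y) = -12 + 4/(Y + √5)
√(H(-151, I) + c(53)) = √(-219 + 4*(1 - 3*53 - 3*√5)/(53 + √5)) = √(-219 + 4*(1 - 159 - 3*√5)/(53 + √5)) = √(-219 + 4*(-158 - 3*√5)/(53 + √5))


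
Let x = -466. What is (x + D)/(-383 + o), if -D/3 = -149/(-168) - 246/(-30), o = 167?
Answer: 138113/60480 ≈ 2.2836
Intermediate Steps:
D = -7633/280 (D = -3*(-149/(-168) - 246/(-30)) = -3*(-149*(-1/168) - 246*(-1/30)) = -3*(149/168 + 41/5) = -3*7633/840 = -7633/280 ≈ -27.261)
(x + D)/(-383 + o) = (-466 - 7633/280)/(-383 + 167) = -138113/280/(-216) = -138113/280*(-1/216) = 138113/60480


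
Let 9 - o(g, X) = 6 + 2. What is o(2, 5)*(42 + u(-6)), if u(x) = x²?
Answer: 78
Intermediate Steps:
o(g, X) = 1 (o(g, X) = 9 - (6 + 2) = 9 - 1*8 = 9 - 8 = 1)
o(2, 5)*(42 + u(-6)) = 1*(42 + (-6)²) = 1*(42 + 36) = 1*78 = 78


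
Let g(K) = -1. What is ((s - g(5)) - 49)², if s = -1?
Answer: 2401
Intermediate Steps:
((s - g(5)) - 49)² = ((-1 - 1*(-1)) - 49)² = ((-1 + 1) - 49)² = (0 - 49)² = (-49)² = 2401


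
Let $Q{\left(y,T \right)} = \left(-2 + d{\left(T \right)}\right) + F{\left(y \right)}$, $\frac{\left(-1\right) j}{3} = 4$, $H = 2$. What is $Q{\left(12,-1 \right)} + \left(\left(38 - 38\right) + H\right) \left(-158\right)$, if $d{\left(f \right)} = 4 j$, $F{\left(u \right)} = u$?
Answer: $-354$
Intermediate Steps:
$j = -12$ ($j = \left(-3\right) 4 = -12$)
$d{\left(f \right)} = -48$ ($d{\left(f \right)} = 4 \left(-12\right) = -48$)
$Q{\left(y,T \right)} = -50 + y$ ($Q{\left(y,T \right)} = \left(-2 - 48\right) + y = -50 + y$)
$Q{\left(12,-1 \right)} + \left(\left(38 - 38\right) + H\right) \left(-158\right) = \left(-50 + 12\right) + \left(\left(38 - 38\right) + 2\right) \left(-158\right) = -38 + \left(0 + 2\right) \left(-158\right) = -38 + 2 \left(-158\right) = -38 - 316 = -354$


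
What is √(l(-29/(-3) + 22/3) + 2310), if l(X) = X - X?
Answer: √2310 ≈ 48.062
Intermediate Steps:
l(X) = 0
√(l(-29/(-3) + 22/3) + 2310) = √(0 + 2310) = √2310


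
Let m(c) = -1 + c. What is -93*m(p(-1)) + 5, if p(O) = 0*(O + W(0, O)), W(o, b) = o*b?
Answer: 98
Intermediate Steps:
W(o, b) = b*o
p(O) = 0 (p(O) = 0*(O + O*0) = 0*(O + 0) = 0*O = 0)
-93*m(p(-1)) + 5 = -93*(-1 + 0) + 5 = -93*(-1) + 5 = 93 + 5 = 98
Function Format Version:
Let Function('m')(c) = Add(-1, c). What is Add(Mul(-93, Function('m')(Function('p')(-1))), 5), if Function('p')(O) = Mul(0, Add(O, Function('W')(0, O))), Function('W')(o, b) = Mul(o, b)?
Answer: 98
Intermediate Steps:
Function('W')(o, b) = Mul(b, o)
Function('p')(O) = 0 (Function('p')(O) = Mul(0, Add(O, Mul(O, 0))) = Mul(0, Add(O, 0)) = Mul(0, O) = 0)
Add(Mul(-93, Function('m')(Function('p')(-1))), 5) = Add(Mul(-93, Add(-1, 0)), 5) = Add(Mul(-93, -1), 5) = Add(93, 5) = 98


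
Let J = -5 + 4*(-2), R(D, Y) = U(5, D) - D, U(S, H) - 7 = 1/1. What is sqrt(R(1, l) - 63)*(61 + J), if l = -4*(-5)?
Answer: 96*I*sqrt(14) ≈ 359.2*I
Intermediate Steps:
U(S, H) = 8 (U(S, H) = 7 + 1/1 = 7 + 1*1 = 7 + 1 = 8)
l = 20
R(D, Y) = 8 - D
J = -13 (J = -5 - 8 = -13)
sqrt(R(1, l) - 63)*(61 + J) = sqrt((8 - 1*1) - 63)*(61 - 13) = sqrt((8 - 1) - 63)*48 = sqrt(7 - 63)*48 = sqrt(-56)*48 = (2*I*sqrt(14))*48 = 96*I*sqrt(14)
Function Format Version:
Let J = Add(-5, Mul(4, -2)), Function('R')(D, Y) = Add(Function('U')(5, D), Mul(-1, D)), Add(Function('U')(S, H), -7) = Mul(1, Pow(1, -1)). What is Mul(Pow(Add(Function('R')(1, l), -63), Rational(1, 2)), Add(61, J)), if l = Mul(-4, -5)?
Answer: Mul(96, I, Pow(14, Rational(1, 2))) ≈ Mul(359.20, I)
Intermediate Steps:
Function('U')(S, H) = 8 (Function('U')(S, H) = Add(7, Mul(1, Pow(1, -1))) = Add(7, Mul(1, 1)) = Add(7, 1) = 8)
l = 20
Function('R')(D, Y) = Add(8, Mul(-1, D))
J = -13 (J = Add(-5, -8) = -13)
Mul(Pow(Add(Function('R')(1, l), -63), Rational(1, 2)), Add(61, J)) = Mul(Pow(Add(Add(8, Mul(-1, 1)), -63), Rational(1, 2)), Add(61, -13)) = Mul(Pow(Add(Add(8, -1), -63), Rational(1, 2)), 48) = Mul(Pow(Add(7, -63), Rational(1, 2)), 48) = Mul(Pow(-56, Rational(1, 2)), 48) = Mul(Mul(2, I, Pow(14, Rational(1, 2))), 48) = Mul(96, I, Pow(14, Rational(1, 2)))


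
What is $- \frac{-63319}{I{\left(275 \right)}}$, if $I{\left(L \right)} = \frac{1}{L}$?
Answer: $17412725$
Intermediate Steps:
$- \frac{-63319}{I{\left(275 \right)}} = - \frac{-63319}{\frac{1}{275}} = - \left(-63319\right) \frac{1}{\frac{1}{275}} = - \left(-63319\right) 275 = \left(-1\right) \left(-17412725\right) = 17412725$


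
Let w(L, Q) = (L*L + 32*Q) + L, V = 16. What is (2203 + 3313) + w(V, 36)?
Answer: 6940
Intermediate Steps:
w(L, Q) = L + L**2 + 32*Q (w(L, Q) = (L**2 + 32*Q) + L = L + L**2 + 32*Q)
(2203 + 3313) + w(V, 36) = (2203 + 3313) + (16 + 16**2 + 32*36) = 5516 + (16 + 256 + 1152) = 5516 + 1424 = 6940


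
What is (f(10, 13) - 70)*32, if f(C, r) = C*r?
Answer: 1920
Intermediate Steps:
(f(10, 13) - 70)*32 = (10*13 - 70)*32 = (130 - 70)*32 = 60*32 = 1920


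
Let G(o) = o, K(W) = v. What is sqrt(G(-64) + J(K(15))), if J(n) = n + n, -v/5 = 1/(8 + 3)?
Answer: I*sqrt(7854)/11 ≈ 8.0566*I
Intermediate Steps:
v = -5/11 (v = -5/(8 + 3) = -5/11 ≈ -0.45455)
K(W) = -5/11
J(n) = 2*n
sqrt(G(-64) + J(K(15))) = sqrt(-64 + 2*(-5/11)) = sqrt(-64 - 10/11) = sqrt(-714/11) = I*sqrt(7854)/11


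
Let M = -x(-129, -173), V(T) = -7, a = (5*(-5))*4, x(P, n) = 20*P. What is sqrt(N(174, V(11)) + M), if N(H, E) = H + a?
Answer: sqrt(2654) ≈ 51.517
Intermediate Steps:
a = -100 (a = -25*4 = -100)
M = 2580 (M = -20*(-129) = -1*(-2580) = 2580)
N(H, E) = -100 + H (N(H, E) = H - 100 = -100 + H)
sqrt(N(174, V(11)) + M) = sqrt((-100 + 174) + 2580) = sqrt(74 + 2580) = sqrt(2654)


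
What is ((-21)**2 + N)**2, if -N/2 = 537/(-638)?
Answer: 19941958656/101761 ≈ 1.9597e+5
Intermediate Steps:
N = 537/319 (N = -1074/(-638) = -1074*(-1)/638 = -2*(-537/638) = 537/319 ≈ 1.6834)
((-21)**2 + N)**2 = ((-21)**2 + 537/319)**2 = (441 + 537/319)**2 = (141216/319)**2 = 19941958656/101761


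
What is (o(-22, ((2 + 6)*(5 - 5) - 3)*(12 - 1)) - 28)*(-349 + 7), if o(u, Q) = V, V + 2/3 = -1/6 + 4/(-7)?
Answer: 70395/7 ≈ 10056.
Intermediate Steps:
V = -59/42 (V = -2/3 + (-1/6 + 4/(-7)) = -2/3 + (-1*1/6 + 4*(-1/7)) = -2/3 + (-1/6 - 4/7) = -2/3 - 31/42 = -59/42 ≈ -1.4048)
o(u, Q) = -59/42
(o(-22, ((2 + 6)*(5 - 5) - 3)*(12 - 1)) - 28)*(-349 + 7) = (-59/42 - 28)*(-349 + 7) = -1235/42*(-342) = 70395/7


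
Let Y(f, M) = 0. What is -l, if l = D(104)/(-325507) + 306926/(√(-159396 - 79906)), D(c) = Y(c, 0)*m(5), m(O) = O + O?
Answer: 153463*I*√239302/119651 ≈ 627.42*I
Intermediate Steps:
m(O) = 2*O
D(c) = 0 (D(c) = 0*(2*5) = 0*10 = 0)
l = -153463*I*√239302/119651 (l = 0/(-325507) + 306926/(√(-159396 - 79906)) = 0*(-1/325507) + 306926/(√(-239302)) = 0 + 306926/((I*√239302)) = 0 + 306926*(-I*√239302/239302) = 0 - 153463*I*√239302/119651 = -153463*I*√239302/119651 ≈ -627.42*I)
-l = -(-153463)*I*√239302/119651 = 153463*I*√239302/119651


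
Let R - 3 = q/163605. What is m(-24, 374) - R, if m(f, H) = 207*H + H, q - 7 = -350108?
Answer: 12727019446/163605 ≈ 77791.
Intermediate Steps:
q = -350101 (q = 7 - 350108 = -350101)
m(f, H) = 208*H
R = 140714/163605 (R = 3 - 350101/163605 = 140714/163605 ≈ 0.86008)
m(-24, 374) - R = 208*374 - 1*140714/163605 = 77792 - 140714/163605 = 12727019446/163605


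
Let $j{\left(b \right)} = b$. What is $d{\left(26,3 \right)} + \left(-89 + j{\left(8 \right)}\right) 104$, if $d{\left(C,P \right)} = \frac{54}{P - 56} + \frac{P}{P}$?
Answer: $- \frac{446473}{53} \approx -8424.0$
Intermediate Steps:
$d{\left(C,P \right)} = 1 + \frac{54}{-56 + P}$ ($d{\left(C,P \right)} = \frac{54}{P - 56} + 1 = \frac{54}{-56 + P} + 1 = 1 + \frac{54}{-56 + P}$)
$d{\left(26,3 \right)} + \left(-89 + j{\left(8 \right)}\right) 104 = \frac{-2 + 3}{-56 + 3} + \left(-89 + 8\right) 104 = \frac{1}{-53} \cdot 1 - 8424 = \left(- \frac{1}{53}\right) 1 - 8424 = - \frac{1}{53} - 8424 = - \frac{446473}{53}$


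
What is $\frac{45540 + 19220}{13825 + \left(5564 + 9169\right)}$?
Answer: $\frac{32380}{14279} \approx 2.2677$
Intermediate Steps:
$\frac{45540 + 19220}{13825 + \left(5564 + 9169\right)} = \frac{64760}{13825 + 14733} = \frac{64760}{28558} = 64760 \cdot \frac{1}{28558} = \frac{32380}{14279}$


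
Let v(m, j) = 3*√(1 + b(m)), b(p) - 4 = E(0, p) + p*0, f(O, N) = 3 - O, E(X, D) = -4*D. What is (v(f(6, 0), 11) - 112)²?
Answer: 12697 - 672*√17 ≈ 9926.3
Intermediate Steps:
b(p) = 4 - 4*p (b(p) = 4 + (-4*p + p*0) = 4 + (-4*p + 0) = 4 - 4*p)
v(m, j) = 3*√(5 - 4*m) (v(m, j) = 3*√(1 + (4 - 4*m)) = 3*√(5 - 4*m))
(v(f(6, 0), 11) - 112)² = (3*√(5 - 4*(3 - 1*6)) - 112)² = (3*√(5 - 4*(3 - 6)) - 112)² = (3*√(5 - 4*(-3)) - 112)² = (3*√(5 + 12) - 112)² = (3*√17 - 112)² = (-112 + 3*√17)²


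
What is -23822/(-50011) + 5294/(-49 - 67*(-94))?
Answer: 413621912/312518739 ≈ 1.3235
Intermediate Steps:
-23822/(-50011) + 5294/(-49 - 67*(-94)) = -23822*(-1/50011) + 5294/(-49 + 6298) = 23822/50011 + 5294/6249 = 413621912/312518739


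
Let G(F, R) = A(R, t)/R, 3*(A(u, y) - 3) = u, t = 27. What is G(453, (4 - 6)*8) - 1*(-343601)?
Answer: 16492855/48 ≈ 3.4360e+5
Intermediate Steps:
A(u, y) = 3 + u/3
G(F, R) = (3 + R/3)/R
G(453, (4 - 6)*8) - 1*(-343601) = (9 + (4 - 6)*8)/(3*(((4 - 6)*8))) - 1*(-343601) = (9 - 2*8)/(3*((-2*8))) + 343601 = (⅓)*(9 - 16)/(-16) + 343601 = (⅓)*(-1/16)*(-7) + 343601 = 7/48 + 343601 = 16492855/48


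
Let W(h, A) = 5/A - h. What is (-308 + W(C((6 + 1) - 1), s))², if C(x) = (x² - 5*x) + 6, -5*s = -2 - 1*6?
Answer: 6426225/64 ≈ 1.0041e+5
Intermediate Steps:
s = 8/5 (s = -(-2 - 1*6)/5 = -(-2 - 6)/5 = -⅕*(-8) = 8/5 ≈ 1.6000)
C(x) = 6 + x² - 5*x
W(h, A) = -h + 5/A
(-308 + W(C((6 + 1) - 1), s))² = (-308 + (-(6 + ((6 + 1) - 1)² - 5*((6 + 1) - 1)) + 5/(8/5)))² = (-308 + (-(6 + (7 - 1)² - 5*(7 - 1)) + 5*(5/8)))² = (-308 + (-(6 + 6² - 5*6) + 25/8))² = (-308 + (-(6 + 36 - 30) + 25/8))² = (-308 + (-1*12 + 25/8))² = (-308 + (-12 + 25/8))² = (-308 - 71/8)² = (-2535/8)² = 6426225/64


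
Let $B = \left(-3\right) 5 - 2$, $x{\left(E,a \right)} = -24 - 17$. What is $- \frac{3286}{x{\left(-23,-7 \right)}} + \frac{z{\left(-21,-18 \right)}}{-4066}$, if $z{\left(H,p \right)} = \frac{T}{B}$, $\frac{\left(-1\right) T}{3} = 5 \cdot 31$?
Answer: $\frac{227115827}{2834002} \approx 80.14$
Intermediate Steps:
$x{\left(E,a \right)} = -41$
$B = -17$ ($B = -15 - 2 = -17$)
$T = -465$ ($T = - 3 \cdot 5 \cdot 31 = \left(-3\right) 155 = -465$)
$z{\left(H,p \right)} = \frac{465}{17}$ ($z{\left(H,p \right)} = - \frac{465}{-17} = \left(-465\right) \left(- \frac{1}{17}\right) = \frac{465}{17}$)
$- \frac{3286}{x{\left(-23,-7 \right)}} + \frac{z{\left(-21,-18 \right)}}{-4066} = - \frac{3286}{-41} + \frac{465}{17 \left(-4066\right)} = \left(-3286\right) \left(- \frac{1}{41}\right) + \frac{465}{17} \left(- \frac{1}{4066}\right) = \frac{3286}{41} - \frac{465}{69122} = \frac{227115827}{2834002}$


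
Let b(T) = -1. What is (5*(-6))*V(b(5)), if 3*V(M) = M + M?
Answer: 20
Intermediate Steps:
V(M) = 2*M/3 (V(M) = (M + M)/3 = (2*M)/3 = 2*M/3)
(5*(-6))*V(b(5)) = (5*(-6))*((⅔)*(-1)) = -30*(-⅔) = 20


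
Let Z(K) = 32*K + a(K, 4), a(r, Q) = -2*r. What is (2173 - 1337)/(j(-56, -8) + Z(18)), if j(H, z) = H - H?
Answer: 209/135 ≈ 1.5481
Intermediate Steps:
j(H, z) = 0
Z(K) = 30*K (Z(K) = 32*K - 2*K = 30*K)
(2173 - 1337)/(j(-56, -8) + Z(18)) = (2173 - 1337)/(0 + 30*18) = 836/(0 + 540) = 836/540 = 836*(1/540) = 209/135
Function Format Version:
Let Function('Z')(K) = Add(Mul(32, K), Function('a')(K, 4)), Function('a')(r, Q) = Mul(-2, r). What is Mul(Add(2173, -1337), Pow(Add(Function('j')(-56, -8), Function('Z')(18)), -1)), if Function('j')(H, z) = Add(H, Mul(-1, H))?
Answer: Rational(209, 135) ≈ 1.5481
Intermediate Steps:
Function('j')(H, z) = 0
Function('Z')(K) = Mul(30, K) (Function('Z')(K) = Add(Mul(32, K), Mul(-2, K)) = Mul(30, K))
Mul(Add(2173, -1337), Pow(Add(Function('j')(-56, -8), Function('Z')(18)), -1)) = Mul(Add(2173, -1337), Pow(Add(0, Mul(30, 18)), -1)) = Mul(836, Pow(Add(0, 540), -1)) = Mul(836, Pow(540, -1)) = Mul(836, Rational(1, 540)) = Rational(209, 135)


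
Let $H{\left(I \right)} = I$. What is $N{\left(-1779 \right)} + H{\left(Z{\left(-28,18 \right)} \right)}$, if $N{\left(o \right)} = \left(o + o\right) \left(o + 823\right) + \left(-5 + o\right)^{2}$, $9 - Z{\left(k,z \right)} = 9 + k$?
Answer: $6584132$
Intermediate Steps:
$Z{\left(k,z \right)} = - k$ ($Z{\left(k,z \right)} = 9 - \left(9 + k\right) = - k$)
$N{\left(o \right)} = \left(-5 + o\right)^{2} + 2 o \left(823 + o\right)$ ($N{\left(o \right)} = 2 o \left(823 + o\right) + \left(-5 + o\right)^{2} = \left(-5 + o\right)^{2} + 2 o \left(823 + o\right)$)
$N{\left(-1779 \right)} + H{\left(Z{\left(-28,18 \right)} \right)} = \left(25 + 3 \left(-1779\right)^{2} + 1636 \left(-1779\right)\right) - -28 = \left(25 + 3 \cdot 3164841 - 2910444\right) + 28 = \left(25 + 9494523 - 2910444\right) + 28 = 6584104 + 28 = 6584132$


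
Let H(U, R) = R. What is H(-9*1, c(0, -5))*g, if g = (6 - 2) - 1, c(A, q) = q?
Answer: -15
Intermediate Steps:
g = 3 (g = 4 - 1 = 3)
H(-9*1, c(0, -5))*g = -5*3 = -15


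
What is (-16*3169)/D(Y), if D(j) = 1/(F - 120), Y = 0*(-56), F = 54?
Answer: 3346464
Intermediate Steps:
Y = 0
D(j) = -1/66 (D(j) = 1/(54 - 120) = 1/(-66) = -1/66)
(-16*3169)/D(Y) = (-16*3169)/(-1/66) = -50704*(-66) = 3346464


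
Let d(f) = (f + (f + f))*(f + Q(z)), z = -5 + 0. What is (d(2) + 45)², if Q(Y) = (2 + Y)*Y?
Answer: 21609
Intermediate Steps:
z = -5
Q(Y) = Y*(2 + Y)
d(f) = 3*f*(15 + f) (d(f) = (f + (f + f))*(f - 5*(2 - 5)) = (f + 2*f)*(f - 5*(-3)) = (3*f)*(f + 15) = (3*f)*(15 + f) = 3*f*(15 + f))
(d(2) + 45)² = (3*2*(15 + 2) + 45)² = (3*2*17 + 45)² = (102 + 45)² = 147² = 21609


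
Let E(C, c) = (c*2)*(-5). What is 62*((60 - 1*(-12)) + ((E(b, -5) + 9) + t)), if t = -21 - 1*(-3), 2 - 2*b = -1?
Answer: 7006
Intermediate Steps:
b = 3/2 (b = 1 - 1/2*(-1) = 1 + 1/2 = 3/2 ≈ 1.5000)
t = -18 (t = -21 + 3 = -18)
E(C, c) = -10*c (E(C, c) = (2*c)*(-5) = -10*c)
62*((60 - 1*(-12)) + ((E(b, -5) + 9) + t)) = 62*((60 - 1*(-12)) + ((-10*(-5) + 9) - 18)) = 62*((60 + 12) + ((50 + 9) - 18)) = 62*(72 + (59 - 18)) = 62*(72 + 41) = 62*113 = 7006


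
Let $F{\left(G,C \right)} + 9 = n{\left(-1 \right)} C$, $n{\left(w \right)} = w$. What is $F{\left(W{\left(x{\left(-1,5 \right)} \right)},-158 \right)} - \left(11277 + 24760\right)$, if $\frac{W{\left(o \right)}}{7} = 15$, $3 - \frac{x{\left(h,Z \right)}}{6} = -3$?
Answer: $-35888$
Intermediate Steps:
$x{\left(h,Z \right)} = 36$ ($x{\left(h,Z \right)} = 18 - -18 = 18 + 18 = 36$)
$W{\left(o \right)} = 105$ ($W{\left(o \right)} = 7 \cdot 15 = 105$)
$F{\left(G,C \right)} = -9 - C$
$F{\left(W{\left(x{\left(-1,5 \right)} \right)},-158 \right)} - \left(11277 + 24760\right) = \left(-9 - -158\right) - \left(11277 + 24760\right) = \left(-9 + 158\right) - 36037 = 149 - 36037 = -35888$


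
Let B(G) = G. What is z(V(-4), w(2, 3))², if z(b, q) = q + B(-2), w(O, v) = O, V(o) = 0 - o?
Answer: 0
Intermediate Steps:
V(o) = -o
z(b, q) = -2 + q (z(b, q) = q - 2 = -2 + q)
z(V(-4), w(2, 3))² = (-2 + 2)² = 0² = 0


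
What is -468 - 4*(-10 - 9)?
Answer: -392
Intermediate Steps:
-468 - 4*(-10 - 9) = -468 - 4*(-19) = -468 - 1*(-76) = -468 + 76 = -392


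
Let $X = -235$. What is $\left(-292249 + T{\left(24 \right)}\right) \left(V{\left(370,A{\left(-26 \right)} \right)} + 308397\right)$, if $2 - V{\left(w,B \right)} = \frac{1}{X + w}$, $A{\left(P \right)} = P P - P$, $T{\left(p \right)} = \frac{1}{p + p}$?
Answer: $- \frac{73004725516583}{810} \approx -9.0129 \cdot 10^{10}$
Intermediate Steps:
$T{\left(p \right)} = \frac{1}{2 p}$
$A{\left(P \right)} = P^{2} - P$
$V{\left(w,B \right)} = 2 - \frac{1}{-235 + w}$
$\left(-292249 + T{\left(24 \right)}\right) \left(V{\left(370,A{\left(-26 \right)} \right)} + 308397\right) = \left(-292249 + \frac{1}{2 \cdot 24}\right) \left(\frac{-471 + 2 \cdot 370}{-235 + 370} + 308397\right) = \left(-292249 + \frac{1}{2} \cdot \frac{1}{24}\right) \left(\frac{-471 + 740}{135} + 308397\right) = \left(-292249 + \frac{1}{48}\right) \left(\frac{1}{135} \cdot 269 + 308397\right) = - \frac{14027951 \left(\frac{269}{135} + 308397\right)}{48} = \left(- \frac{14027951}{48}\right) \frac{41633864}{135} = - \frac{73004725516583}{810}$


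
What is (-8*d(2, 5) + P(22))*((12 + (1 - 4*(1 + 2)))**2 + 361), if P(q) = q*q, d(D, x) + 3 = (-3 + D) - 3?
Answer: 195480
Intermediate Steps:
d(D, x) = -9 + D (d(D, x) = -3 + ((-3 + D) - 3) = -3 + (-6 + D) = -9 + D)
P(q) = q**2
(-8*d(2, 5) + P(22))*((12 + (1 - 4*(1 + 2)))**2 + 361) = (-8*(-9 + 2) + 22**2)*((12 + (1 - 4*(1 + 2)))**2 + 361) = (-8*(-7) + 484)*((12 + (1 - 4*3))**2 + 361) = (56 + 484)*((12 + (1 - 12))**2 + 361) = 540*((12 - 11)**2 + 361) = 540*(1**2 + 361) = 540*(1 + 361) = 540*362 = 195480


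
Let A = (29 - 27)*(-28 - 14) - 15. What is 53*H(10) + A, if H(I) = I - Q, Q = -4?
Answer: 643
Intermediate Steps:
A = -99 (A = 2*(-42) - 15 = -84 - 15 = -99)
H(I) = 4 + I (H(I) = I - 1*(-4) = I + 4 = 4 + I)
53*H(10) + A = 53*(4 + 10) - 99 = 53*14 - 99 = 742 - 99 = 643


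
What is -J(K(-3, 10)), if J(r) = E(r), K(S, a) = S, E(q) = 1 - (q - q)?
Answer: -1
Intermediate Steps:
E(q) = 1 (E(q) = 1 - 1*0 = 1 + 0 = 1)
J(r) = 1
-J(K(-3, 10)) = -1*1 = -1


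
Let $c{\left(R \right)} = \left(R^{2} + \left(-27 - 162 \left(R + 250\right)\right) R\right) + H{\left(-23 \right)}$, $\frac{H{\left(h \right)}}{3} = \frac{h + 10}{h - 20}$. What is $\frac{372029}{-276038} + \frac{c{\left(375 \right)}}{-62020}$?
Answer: $\frac{32009572762577}{52582478620} \approx 608.75$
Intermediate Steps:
$H{\left(h \right)} = \frac{3 \left(10 + h\right)}{-20 + h}$ ($H{\left(h \right)} = 3 \frac{h + 10}{h - 20} = 3 \frac{10 + h}{-20 + h} = \frac{3 \left(10 + h\right)}{-20 + h}$)
$c{\left(R \right)} = \frac{39}{43} + R^{2} + R \left(-40527 - 162 R\right)$ ($c{\left(R \right)} = \left(R^{2} + \left(-27 - 162 \left(R + 250\right)\right) R\right) + \frac{3 \left(10 - 23\right)}{-20 - 23} = \left(R^{2} + \left(-27 - 162 \left(250 + R\right)\right) R\right) + 3 \frac{1}{-43} \left(-13\right) = \left(R^{2} + \left(-27 - \left(40500 + 162 R\right)\right) R\right) + 3 \left(- \frac{1}{43}\right) \left(-13\right) = \left(R^{2} + \left(-40527 - 162 R\right) R\right) + \frac{39}{43} = \left(R^{2} + R \left(-40527 - 162 R\right)\right) + \frac{39}{43} = \frac{39}{43} + R^{2} + R \left(-40527 - 162 R\right)$)
$\frac{372029}{-276038} + \frac{c{\left(375 \right)}}{-62020} = \frac{372029}{-276038} + \frac{\frac{39}{43} - 15197625 - 161 \cdot 375^{2}}{-62020} = 372029 \left(- \frac{1}{276038}\right) + \left(\frac{39}{43} - 15197625 - 22640625\right) \left(- \frac{1}{62020}\right) = - \frac{53147}{39434} + \left(\frac{39}{43} - 15197625 - 22640625\right) \left(- \frac{1}{62020}\right) = - \frac{53147}{39434} - - \frac{1627044711}{2666860} = - \frac{53147}{39434} + \frac{1627044711}{2666860} = \frac{32009572762577}{52582478620}$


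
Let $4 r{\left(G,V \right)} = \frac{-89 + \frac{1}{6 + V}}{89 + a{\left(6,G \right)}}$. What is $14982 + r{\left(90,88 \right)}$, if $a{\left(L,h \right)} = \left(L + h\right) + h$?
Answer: $\frac{309826087}{20680} \approx 14982.0$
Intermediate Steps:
$a{\left(L,h \right)} = L + 2 h$
$r{\left(G,V \right)} = \frac{-89 + \frac{1}{6 + V}}{4 \left(95 + 2 G\right)}$ ($r{\left(G,V \right)} = \frac{\left(-89 + \frac{1}{6 + V}\right) \frac{1}{89 + \left(6 + 2 G\right)}}{4} = \frac{\left(-89 + \frac{1}{6 + V}\right) \frac{1}{95 + 2 G}}{4} = \frac{\frac{1}{95 + 2 G} \left(-89 + \frac{1}{6 + V}\right)}{4} = \frac{-89 + \frac{1}{6 + V}}{4 \left(95 + 2 G\right)}$)
$14982 + r{\left(90,88 \right)} = 14982 + \frac{-533 - 7832}{4 \left(570 + 12 \cdot 90 + 95 \cdot 88 + 2 \cdot 90 \cdot 88\right)} = 14982 + \frac{-533 - 7832}{4 \left(570 + 1080 + 8360 + 15840\right)} = 14982 + \frac{1}{4} \cdot \frac{1}{25850} \left(-8365\right) = 14982 - \frac{1673}{20680} = \frac{309826087}{20680}$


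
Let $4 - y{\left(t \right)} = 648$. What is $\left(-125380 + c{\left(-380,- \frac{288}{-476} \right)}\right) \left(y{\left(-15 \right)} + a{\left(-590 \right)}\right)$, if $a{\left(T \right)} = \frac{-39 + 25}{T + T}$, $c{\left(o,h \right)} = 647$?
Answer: $\frac{47392677549}{590} \approx 8.0327 \cdot 10^{7}$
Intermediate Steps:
$y{\left(t \right)} = -644$ ($y{\left(t \right)} = 4 - 648 = -644$)
$a{\left(T \right)} = - \frac{7}{T}$ ($a{\left(T \right)} = - \frac{14}{2 T} = - 14 \frac{1}{2 T} = - \frac{7}{T}$)
$\left(-125380 + c{\left(-380,- \frac{288}{-476} \right)}\right) \left(y{\left(-15 \right)} + a{\left(-590 \right)}\right) = \left(-125380 + 647\right) \left(-644 - \frac{7}{-590}\right) = - 124733 \left(-644 - - \frac{7}{590}\right) = - 124733 \left(-644 + \frac{7}{590}\right) = \left(-124733\right) \left(- \frac{379953}{590}\right) = \frac{47392677549}{590}$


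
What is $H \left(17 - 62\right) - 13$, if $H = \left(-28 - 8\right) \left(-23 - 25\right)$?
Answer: $-77773$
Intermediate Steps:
$H = 1728$ ($H = \left(-36\right) \left(-48\right) = 1728$)
$H \left(17 - 62\right) - 13 = 1728 \left(17 - 62\right) - 13 = 1728 \left(-45\right) - 13 = -77760 - 13 = -77773$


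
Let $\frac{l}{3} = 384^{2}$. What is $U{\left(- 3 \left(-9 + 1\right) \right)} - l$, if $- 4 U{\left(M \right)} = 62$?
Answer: $- \frac{884767}{2} \approx -4.4238 \cdot 10^{5}$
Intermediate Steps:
$U{\left(M \right)} = - \frac{31}{2}$ ($U{\left(M \right)} = \left(- \frac{1}{4}\right) 62 = - \frac{31}{2}$)
$l = 442368$ ($l = 3 \cdot 384^{2} = 3 \cdot 147456 = 442368$)
$U{\left(- 3 \left(-9 + 1\right) \right)} - l = - \frac{31}{2} - 442368 = - \frac{884767}{2}$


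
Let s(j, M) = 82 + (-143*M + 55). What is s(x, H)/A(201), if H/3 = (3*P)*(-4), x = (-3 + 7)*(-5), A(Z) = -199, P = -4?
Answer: 20455/199 ≈ 102.79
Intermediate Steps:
x = -20 (x = 4*(-5) = -20)
H = 144 (H = 3*((3*(-4))*(-4)) = 3*(-12*(-4)) = 3*48 = 144)
s(j, M) = 137 - 143*M (s(j, M) = 82 + (55 - 143*M) = 137 - 143*M)
s(x, H)/A(201) = (137 - 143*144)/(-199) = (137 - 20592)*(-1/199) = -20455*(-1/199) = 20455/199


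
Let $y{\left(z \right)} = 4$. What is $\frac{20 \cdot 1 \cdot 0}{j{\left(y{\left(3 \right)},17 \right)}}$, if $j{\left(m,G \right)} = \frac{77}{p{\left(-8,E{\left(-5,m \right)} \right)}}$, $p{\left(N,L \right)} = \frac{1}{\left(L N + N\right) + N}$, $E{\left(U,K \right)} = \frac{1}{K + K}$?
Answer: $0$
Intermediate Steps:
$E{\left(U,K \right)} = \frac{1}{2 K}$
$p{\left(N,L \right)} = \frac{1}{2 N + L N}$ ($p{\left(N,L \right)} = \frac{1}{\left(N + L N\right) + N} = \frac{1}{2 N + L N}$)
$j{\left(m,G \right)} = -1232 - \frac{308}{m}$ ($j{\left(m,G \right)} = \frac{77}{\frac{1}{-8} \frac{1}{2 + \frac{1}{2 m}}} = \frac{77}{\left(- \frac{1}{8}\right) \frac{1}{2 + \frac{1}{2 m}}} = 77 \left(-16 - \frac{4}{m}\right) = -1232 - \frac{308}{m}$)
$\frac{20 \cdot 1 \cdot 0}{j{\left(y{\left(3 \right)},17 \right)}} = \frac{20 \cdot 1 \cdot 0}{-1232 - \frac{308}{4}} = \frac{20 \cdot 0}{-1232 - 77} = \frac{0}{-1232 - 77} = \frac{0}{-1309} = 0 \left(- \frac{1}{1309}\right) = 0$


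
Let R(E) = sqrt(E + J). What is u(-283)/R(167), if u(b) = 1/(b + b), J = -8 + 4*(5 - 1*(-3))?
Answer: -sqrt(191)/108106 ≈ -0.00012784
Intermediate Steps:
J = 24 (J = -8 + 4*(5 + 3) = -8 + 4*8 = -8 + 32 = 24)
R(E) = sqrt(24 + E) (R(E) = sqrt(E + 24) = sqrt(24 + E))
u(b) = 1/(2*b)
u(-283)/R(167) = ((1/2)/(-283))/(sqrt(24 + 167)) = ((1/2)*(-1/283))/(sqrt(191)) = -sqrt(191)/108106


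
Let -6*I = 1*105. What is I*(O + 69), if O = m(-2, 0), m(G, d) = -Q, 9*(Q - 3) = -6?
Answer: -3500/3 ≈ -1166.7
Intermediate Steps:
Q = 7/3 (Q = 3 + (1/9)*(-6) = 3 - 2/3 = 7/3 ≈ 2.3333)
I = -35/2 (I = -105/6 = -1/6*105 = -35/2 ≈ -17.500)
m(G, d) = -7/3 (m(G, d) = -1*7/3 = -7/3)
O = -7/3 ≈ -2.3333
I*(O + 69) = -35*(-7/3 + 69)/2 = -35/2*200/3 = -3500/3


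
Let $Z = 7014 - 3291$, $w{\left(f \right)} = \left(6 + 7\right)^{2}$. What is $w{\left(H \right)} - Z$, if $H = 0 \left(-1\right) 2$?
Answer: $-3554$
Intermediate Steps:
$H = 0$ ($H = 0 \cdot 2 = 0$)
$w{\left(f \right)} = 169$ ($w{\left(f \right)} = 13^{2} = 169$)
$Z = 3723$ ($Z = 7014 - 3291 = 3723$)
$w{\left(H \right)} - Z = 169 - 3723 = -3554$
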